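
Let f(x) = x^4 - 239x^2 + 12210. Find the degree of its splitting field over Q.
[K : Q] = 4

Solving the quadratic in x^2: x^2 = (239 ± √(239^2 - 4·12210))/2 = (239 ± √8281)/2 = (239 ± 91)/2, giving x^2 = 74 or x^2 = 165. So f(x) = (x^2 - 74)(x^2 - 165) and the roots of f are ±√74, ±√165. Hence the splitting field is K = Q(√74, √165). Since 74 and 165 are distinct squarefree integers > 1, their product 12210 is not a perfect square, so √165 ∉ Q(√74). By the tower law [K:Q] = [Q(√74,√165):Q(√74)] · [Q(√74):Q] = 2 · 2 = 4.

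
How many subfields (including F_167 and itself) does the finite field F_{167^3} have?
F_{167^3} has 2 subfields

The subfields of F_{p^n} are exactly the fields F_{p^d} for d | n (each is the fixed field of the unique index-d subgroup of Gal(F_{p^n}/F_p) ≅ Z/nZ). The divisors of n = 3 are {1, 3}, giving 2 subfields: F_{167^1}, F_{167^3}.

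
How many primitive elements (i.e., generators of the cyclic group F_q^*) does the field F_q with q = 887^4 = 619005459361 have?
There are φ(619005459360) = 154661584896 primitive elements

F_q^* is cyclic of order q - 1 = 619005459360. A cyclic group of order m has exactly φ(m) generators. Here m = 619005459360 = 2^5 · 3 · 5 · 29 · 37 · 443 · 2713, so the number of primitive elements is φ(619005459360) = 154661584896.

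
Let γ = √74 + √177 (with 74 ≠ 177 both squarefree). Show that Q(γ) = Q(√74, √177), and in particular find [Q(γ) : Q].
[Q(γ) : Q] = 4 (equivalently, Q(γ) = Q(√74, √177))

Obviously Q(γ) ⊆ Q(√74, √177), and [Q(√74, √177):Q] = 4 (since 74, 177 are distinct squarefree integers > 1 with 13098 not a perfect square). To show equality we compute the minimal polynomial of γ. From γ = √74 + √177: γ^2 = 74 + 2√(13098) + 177 = 251 + 2√(13098), so γ^2 - 251 = 2√(13098); squaring, (γ^2 - 251)^2 = 4·13098, i.e. γ^4 - 502γ^2 + 63001 - 52392 = 0, i.e. γ^4 - 502γ^2 + 10609 = 0. So γ is a root of x^4 - 502x^2 + 10609. This polynomial is irreducible over Q: it has no rational root (each ±√74 ± √177 is irrational), and any factorization into two quadratics over Q would force √(13098) ∈ Q (pairing opposite roots) or √74, √177 ∈ Q (other pairings), all impossible. Hence [Q(γ):Q] = 4 = [Q(√74, √177):Q], so Q(γ) = Q(√74, √177).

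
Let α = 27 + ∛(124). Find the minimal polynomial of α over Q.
m_α(x) = x^3 - 81x^2 + 2187x - 19807

Set β = α - 27 = ∛(124), so β^3 = 124. Then (α - 27)^3 - 124 = 0, i.e. α is a root of g(x) = (x - 27)^3 - 124 = x^3 - 81x^2 + 2187x - 19807. Since g(x) = h(x - 27) where h(x) = x^3 - 124, and h is irreducible over Q (because 124 is not a perfect cube, so h has no rational root, and a monic cubic with no rational root is irreducible), g is also irreducible (irreducibility is preserved under the substitution x → x - 27). Hence m_α(x) = x^3 - 81x^2 + 2187x - 19807.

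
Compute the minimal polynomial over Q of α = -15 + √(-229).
m_α(x) = x^2 + 30x + 454

From α + 15 = √(-229), squaring gives (α + 15)^2 = -229, i.e. α^2 + 30α + 225 = -229, so α^2 + 30α + 454 = 0. The discriminant of x^2 + 30x + 454 is (30)^2 - 4·(454) = 900 - 1816 = -916, and 4·(-229) is not a perfect square in Q since -229 is squarefree and ≠ 1. Hence x^2 + 30x + 454 is irreducible over Q and is the minimal polynomial of α.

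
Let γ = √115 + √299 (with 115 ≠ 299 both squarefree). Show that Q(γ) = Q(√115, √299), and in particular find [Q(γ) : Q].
[Q(γ) : Q] = 4 (equivalently, Q(γ) = Q(√115, √299))

Obviously Q(γ) ⊆ Q(√115, √299), and [Q(√115, √299):Q] = 4 (since 115, 299 are distinct squarefree integers > 1 with 34385 not a perfect square). To show equality we compute the minimal polynomial of γ. From γ = √115 + √299: γ^2 = 115 + 2√(34385) + 299 = 414 + 2√(34385), so γ^2 - 414 = 2√(34385); squaring, (γ^2 - 414)^2 = 4·34385, i.e. γ^4 - 828γ^2 + 171396 - 137540 = 0, i.e. γ^4 - 828γ^2 + 33856 = 0. So γ is a root of x^4 - 828x^2 + 33856. This polynomial is irreducible over Q: it has no rational root (each ±√115 ± √299 is irrational), and any factorization into two quadratics over Q would force √(34385) ∈ Q (pairing opposite roots) or √115, √299 ∈ Q (other pairings), all impossible. Hence [Q(γ):Q] = 4 = [Q(√115, √299):Q], so Q(γ) = Q(√115, √299).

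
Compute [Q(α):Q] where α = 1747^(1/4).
[Q(α):Q] = 4

α is a root of x^4 - 1747. By Eisenstein's criterion at the prime p = 1747 (which divides the constant term 1747 but p^2 = 3052009 does not, since 1747 is squarefree), x^4 - 1747 is irreducible over Q. Hence [Q(α):Q] = 4.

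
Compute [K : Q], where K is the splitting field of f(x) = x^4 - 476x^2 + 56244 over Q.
[K : Q] = 4

Solving the quadratic in x^2: x^2 = (476 ± √(476^2 - 4·56244))/2 = (476 ± √1600)/2 = (476 ± 40)/2, giving x^2 = 218 or x^2 = 258. So f(x) = (x^2 - 218)(x^2 - 258) and the roots of f are ±√218, ±√258. Hence the splitting field is K = Q(√218, √258). Since 218 and 258 are distinct squarefree integers > 1, their product 56244 is not a perfect square, so √258 ∉ Q(√218). By the tower law [K:Q] = [Q(√218,√258):Q(√218)] · [Q(√218):Q] = 2 · 2 = 4.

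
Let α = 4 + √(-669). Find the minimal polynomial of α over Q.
m_α(x) = x^2 - 8x + 685

From α - 4 = √(-669), squaring gives (α - 4)^2 = -669, i.e. α^2 - 8α + 16 = -669, so α^2 - 8α + 685 = 0. The discriminant of x^2 - 8x + 685 is (-8)^2 - 4·(685) = 64 - 2740 = -2676, and 4·(-669) is not a perfect square in Q since -669 is squarefree and ≠ 1. Hence x^2 - 8x + 685 is irreducible over Q and is the minimal polynomial of α.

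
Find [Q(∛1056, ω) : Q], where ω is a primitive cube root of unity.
[Q(∛1056, ω) : Q] = 6

[Q(∛1056):Q] = 3 (min poly x^3 - 1056, irreducible since 1056 is not a perfect cube). [Q(ω):Q] = 2 (min poly x^2 + x + 1). Since Q(∛1056) ⊂ R and ω ∉ R, we have ω ∉ Q(∛1056), so x^2 + x + 1 remains irreducible over Q(∛1056) and [Q(∛1056, ω) : Q(∛1056)] = 2. By the tower law, [Q(∛1056, ω) : Q] = 3 · 2 = 6. (In fact Q(∛1056, ω) is the splitting field of x^3 - 1056 over Q.)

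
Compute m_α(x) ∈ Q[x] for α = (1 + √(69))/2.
m_α(x) = x^2 - x - 17

From 2α - 1 = √(69), squaring gives (2α - 1)^2 = 69, i.e. 4α^2 - 4α + 1 = 69, so α^2 - α + (1 - 69)/4 = 0. Since 69 ≡ 1 (mod 4), (1 - 69)/4 = -17 ∈ Z. The polynomial x^2 - x - 17 has discriminant 1 - 4·(-17) = 69, which is not a perfect square in Q (d = 69 is squarefree and ≠ 1), so x^2 - x - 17 is irreducible over Q. It is the minimal polynomial of α.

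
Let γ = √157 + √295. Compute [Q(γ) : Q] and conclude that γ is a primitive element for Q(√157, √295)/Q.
[Q(γ) : Q] = 4 (equivalently, Q(γ) = Q(√157, √295))

Obviously Q(γ) ⊆ Q(√157, √295), and [Q(√157, √295):Q] = 4 (since 157, 295 are distinct squarefree integers > 1 with 46315 not a perfect square). To show equality we compute the minimal polynomial of γ. From γ = √157 + √295: γ^2 = 157 + 2√(46315) + 295 = 452 + 2√(46315), so γ^2 - 452 = 2√(46315); squaring, (γ^2 - 452)^2 = 4·46315, i.e. γ^4 - 904γ^2 + 204304 - 185260 = 0, i.e. γ^4 - 904γ^2 + 19044 = 0. So γ is a root of x^4 - 904x^2 + 19044. This polynomial is irreducible over Q: it has no rational root (each ±√157 ± √295 is irrational), and any factorization into two quadratics over Q would force √(46315) ∈ Q (pairing opposite roots) or √157, √295 ∈ Q (other pairings), all impossible. Hence [Q(γ):Q] = 4 = [Q(√157, √295):Q], so Q(γ) = Q(√157, √295).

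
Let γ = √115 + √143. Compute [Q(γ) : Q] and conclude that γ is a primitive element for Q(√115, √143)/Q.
[Q(γ) : Q] = 4 (equivalently, Q(γ) = Q(√115, √143))

Obviously Q(γ) ⊆ Q(√115, √143), and [Q(√115, √143):Q] = 4 (since 115, 143 are distinct squarefree integers > 1 with 16445 not a perfect square). To show equality we compute the minimal polynomial of γ. From γ = √115 + √143: γ^2 = 115 + 2√(16445) + 143 = 258 + 2√(16445), so γ^2 - 258 = 2√(16445); squaring, (γ^2 - 258)^2 = 4·16445, i.e. γ^4 - 516γ^2 + 66564 - 65780 = 0, i.e. γ^4 - 516γ^2 + 784 = 0. So γ is a root of x^4 - 516x^2 + 784. This polynomial is irreducible over Q: it has no rational root (each ±√115 ± √143 is irrational), and any factorization into two quadratics over Q would force √(16445) ∈ Q (pairing opposite roots) or √115, √143 ∈ Q (other pairings), all impossible. Hence [Q(γ):Q] = 4 = [Q(√115, √143):Q], so Q(γ) = Q(√115, √143).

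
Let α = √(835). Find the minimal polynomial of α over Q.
m_α(x) = x^2 - 835

α satisfies α^2 - 835 = 0, so x^2 - 835 annihilates α. Since d = 835 is squarefree and ≠ 1, it is not a perfect square in Q, so x^2 - 835 has no rational root and is therefore irreducible over Q (a degree-2 polynomial over a field is irreducible iff it has no root). Hence m_α(x) = x^2 - 835.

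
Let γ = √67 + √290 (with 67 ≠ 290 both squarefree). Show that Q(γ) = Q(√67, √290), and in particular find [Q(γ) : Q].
[Q(γ) : Q] = 4 (equivalently, Q(γ) = Q(√67, √290))

Obviously Q(γ) ⊆ Q(√67, √290), and [Q(√67, √290):Q] = 4 (since 67, 290 are distinct squarefree integers > 1 with 19430 not a perfect square). To show equality we compute the minimal polynomial of γ. From γ = √67 + √290: γ^2 = 67 + 2√(19430) + 290 = 357 + 2√(19430), so γ^2 - 357 = 2√(19430); squaring, (γ^2 - 357)^2 = 4·19430, i.e. γ^4 - 714γ^2 + 127449 - 77720 = 0, i.e. γ^4 - 714γ^2 + 49729 = 0. So γ is a root of x^4 - 714x^2 + 49729. This polynomial is irreducible over Q: it has no rational root (each ±√67 ± √290 is irrational), and any factorization into two quadratics over Q would force √(19430) ∈ Q (pairing opposite roots) or √67, √290 ∈ Q (other pairings), all impossible. Hence [Q(γ):Q] = 4 = [Q(√67, √290):Q], so Q(γ) = Q(√67, √290).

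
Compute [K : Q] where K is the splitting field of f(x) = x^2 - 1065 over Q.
[K : Q] = 2

f(x) = x^2 - 1065 factors as (x - √1065)(x + √1065). The splitting field is K = Q(√1065). Since 1065 is squarefree and > 1, it is not a perfect square, so x^2 - 1065 is irreducible over Q and [Q(√1065) : Q] = 2. Hence [K : Q] = 2.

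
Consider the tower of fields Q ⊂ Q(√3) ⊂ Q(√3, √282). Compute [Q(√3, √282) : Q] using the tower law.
[Q(√3, √282) : Q] = 4

[Q(√3):Q] = 2 (min poly x^2 - 3, irreducible since 3 is squarefree > 1). For the top step, suppose √282 ∈ Q(√3), say √282 = c + d√3 with c, d ∈ Q. Squaring: 282 = c^2 + 3d^2 + 2cd√3. Since √3 ∉ Q this forces 2cd = 0. If d = 0 then √282 = c ∈ Q, contradicting 282 squarefree > 1. If c = 0 then 282 = 3d^2, so 3·282 = (3d)^2 is a perfect square in Q — but 3·282 = 846 is not a perfect square (since 3 and 282 are distinct squarefree integers). Contradiction. Hence √282 ∉ Q(√3), so x^2 - 282 stays irreducible over Q(√3) and [Q(√3, √282) : Q(√3)] = 2. By the tower law, [Q(√3, √282) : Q] = 2 · 2 = 4.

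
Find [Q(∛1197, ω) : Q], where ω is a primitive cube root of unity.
[Q(∛1197, ω) : Q] = 6

[Q(∛1197):Q] = 3 (min poly x^3 - 1197, irreducible since 1197 is not a perfect cube). [Q(ω):Q] = 2 (min poly x^2 + x + 1). Since Q(∛1197) ⊂ R and ω ∉ R, we have ω ∉ Q(∛1197), so x^2 + x + 1 remains irreducible over Q(∛1197) and [Q(∛1197, ω) : Q(∛1197)] = 2. By the tower law, [Q(∛1197, ω) : Q] = 3 · 2 = 6. (In fact Q(∛1197, ω) is the splitting field of x^3 - 1197 over Q.)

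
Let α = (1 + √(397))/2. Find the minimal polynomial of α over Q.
m_α(x) = x^2 - x - 99

From 2α - 1 = √(397), squaring gives (2α - 1)^2 = 397, i.e. 4α^2 - 4α + 1 = 397, so α^2 - α + (1 - 397)/4 = 0. Since 397 ≡ 1 (mod 4), (1 - 397)/4 = -99 ∈ Z. The polynomial x^2 - x - 99 has discriminant 1 - 4·(-99) = 397, which is not a perfect square in Q (d = 397 is squarefree and ≠ 1), so x^2 - x - 99 is irreducible over Q. It is the minimal polynomial of α.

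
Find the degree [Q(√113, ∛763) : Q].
[Q(√113, ∛763) : Q] = 6

Let L = Q(√113, ∛763). Since Q(√113) ⊂ L and [Q(√113):Q] = 2, the tower law gives 2 | [L:Q]. Likewise Q(∛763) ⊂ L with [Q(∛763):Q] = 3 (because 763 is not a perfect cube), so 3 | [L:Q]. As gcd(2,3) = 1, [L:Q] is divisible by 6. Conversely L is generated over Q by √113 and ∛763, so [L:Q] ≤ 2·3 = 6. Therefore [Q(√113, ∛763) : Q] = 6.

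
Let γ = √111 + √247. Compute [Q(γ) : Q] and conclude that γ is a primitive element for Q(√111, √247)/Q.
[Q(γ) : Q] = 4 (equivalently, Q(γ) = Q(√111, √247))

Obviously Q(γ) ⊆ Q(√111, √247), and [Q(√111, √247):Q] = 4 (since 111, 247 are distinct squarefree integers > 1 with 27417 not a perfect square). To show equality we compute the minimal polynomial of γ. From γ = √111 + √247: γ^2 = 111 + 2√(27417) + 247 = 358 + 2√(27417), so γ^2 - 358 = 2√(27417); squaring, (γ^2 - 358)^2 = 4·27417, i.e. γ^4 - 716γ^2 + 128164 - 109668 = 0, i.e. γ^4 - 716γ^2 + 18496 = 0. So γ is a root of x^4 - 716x^2 + 18496. This polynomial is irreducible over Q: it has no rational root (each ±√111 ± √247 is irrational), and any factorization into two quadratics over Q would force √(27417) ∈ Q (pairing opposite roots) or √111, √247 ∈ Q (other pairings), all impossible. Hence [Q(γ):Q] = 4 = [Q(√111, √247):Q], so Q(γ) = Q(√111, √247).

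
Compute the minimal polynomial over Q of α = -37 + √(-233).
m_α(x) = x^2 + 74x + 1602

From α + 37 = √(-233), squaring gives (α + 37)^2 = -233, i.e. α^2 + 74α + 1369 = -233, so α^2 + 74α + 1602 = 0. The discriminant of x^2 + 74x + 1602 is (74)^2 - 4·(1602) = 5476 - 6408 = -932, and 4·(-233) is not a perfect square in Q since -233 is squarefree and ≠ 1. Hence x^2 + 74x + 1602 is irreducible over Q and is the minimal polynomial of α.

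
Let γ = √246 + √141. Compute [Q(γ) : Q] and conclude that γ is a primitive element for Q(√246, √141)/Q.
[Q(γ) : Q] = 4 (equivalently, Q(γ) = Q(√246, √141))

Obviously Q(γ) ⊆ Q(√246, √141), and [Q(√246, √141):Q] = 4 (since 246, 141 are distinct squarefree integers > 1 with 34686 not a perfect square). To show equality we compute the minimal polynomial of γ. From γ = √246 + √141: γ^2 = 246 + 2√(34686) + 141 = 387 + 2√(34686), so γ^2 - 387 = 2√(34686); squaring, (γ^2 - 387)^2 = 4·34686, i.e. γ^4 - 774γ^2 + 149769 - 138744 = 0, i.e. γ^4 - 774γ^2 + 11025 = 0. So γ is a root of x^4 - 774x^2 + 11025. This polynomial is irreducible over Q: it has no rational root (each ±√246 ± √141 is irrational), and any factorization into two quadratics over Q would force √(34686) ∈ Q (pairing opposite roots) or √246, √141 ∈ Q (other pairings), all impossible. Hence [Q(γ):Q] = 4 = [Q(√246, √141):Q], so Q(γ) = Q(√246, √141).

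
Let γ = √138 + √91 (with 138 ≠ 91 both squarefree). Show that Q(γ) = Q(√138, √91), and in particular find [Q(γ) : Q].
[Q(γ) : Q] = 4 (equivalently, Q(γ) = Q(√138, √91))

Obviously Q(γ) ⊆ Q(√138, √91), and [Q(√138, √91):Q] = 4 (since 138, 91 are distinct squarefree integers > 1 with 12558 not a perfect square). To show equality we compute the minimal polynomial of γ. From γ = √138 + √91: γ^2 = 138 + 2√(12558) + 91 = 229 + 2√(12558), so γ^2 - 229 = 2√(12558); squaring, (γ^2 - 229)^2 = 4·12558, i.e. γ^4 - 458γ^2 + 52441 - 50232 = 0, i.e. γ^4 - 458γ^2 + 2209 = 0. So γ is a root of x^4 - 458x^2 + 2209. This polynomial is irreducible over Q: it has no rational root (each ±√138 ± √91 is irrational), and any factorization into two quadratics over Q would force √(12558) ∈ Q (pairing opposite roots) or √138, √91 ∈ Q (other pairings), all impossible. Hence [Q(γ):Q] = 4 = [Q(√138, √91):Q], so Q(γ) = Q(√138, √91).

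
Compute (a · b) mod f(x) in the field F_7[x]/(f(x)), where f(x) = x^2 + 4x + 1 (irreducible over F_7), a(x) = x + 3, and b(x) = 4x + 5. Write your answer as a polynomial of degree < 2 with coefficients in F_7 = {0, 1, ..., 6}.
a · b ≡ x + 4 (mod f(x))

Multiply in F_7[x]: a(x)·b(x) = (x + 3)·(4x + 5) = 4x^2 + 3x + 1. This has degree ≥ 2, so divide by f(x) over F_7: 4x^2 + 3x + 1 = (4)·(x^2 + 4x + 1) + (x + 4). Hence a·b ≡ x + 4 (mod f). (F_7[x]/(f) is a field with 7^2 = 49 elements since f is irreducible of degree 2.)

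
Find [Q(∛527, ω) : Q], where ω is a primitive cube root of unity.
[Q(∛527, ω) : Q] = 6

[Q(∛527):Q] = 3 (min poly x^3 - 527, irreducible since 527 is not a perfect cube). [Q(ω):Q] = 2 (min poly x^2 + x + 1). Since Q(∛527) ⊂ R and ω ∉ R, we have ω ∉ Q(∛527), so x^2 + x + 1 remains irreducible over Q(∛527) and [Q(∛527, ω) : Q(∛527)] = 2. By the tower law, [Q(∛527, ω) : Q] = 3 · 2 = 6. (In fact Q(∛527, ω) is the splitting field of x^3 - 527 over Q.)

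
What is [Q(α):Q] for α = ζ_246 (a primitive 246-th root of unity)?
[Q(α):Q] = 80

The minimal polynomial of ζ_246 over Q is the 246-th cyclotomic polynomial Φ_246(x), which is irreducible over Q and has degree φ(246) = 80. Hence [Q(α):Q] = φ(246) = 80.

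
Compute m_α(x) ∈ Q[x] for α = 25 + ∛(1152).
m_α(x) = x^3 - 75x^2 + 1875x - 16777

Set β = α - 25 = ∛(1152), so β^3 = 1152. Then (α - 25)^3 - 1152 = 0, i.e. α is a root of g(x) = (x - 25)^3 - 1152 = x^3 - 75x^2 + 1875x - 16777. Since g(x) = h(x - 25) where h(x) = x^3 - 1152, and h is irreducible over Q (because 1152 is not a perfect cube, so h has no rational root, and a monic cubic with no rational root is irreducible), g is also irreducible (irreducibility is preserved under the substitution x → x - 25). Hence m_α(x) = x^3 - 75x^2 + 1875x - 16777.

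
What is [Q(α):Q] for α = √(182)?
[Q(α):Q] = 2

[Q(α):Q] equals the degree of the minimal polynomial of α. Here α^2 = 182 and x^2 - 182 is irreducible (d = 182 is squarefree, ≠ 1, hence not a square), so deg(m_α) = 2. Thus [Q(α):Q] = 2.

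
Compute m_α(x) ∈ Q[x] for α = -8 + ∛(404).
m_α(x) = x^3 + 24x^2 + 192x + 108

Set β = α + 8 = ∛(404), so β^3 = 404. Then (α + 8)^3 - 404 = 0, i.e. α is a root of g(x) = (x + 8)^3 - 404 = x^3 + 24x^2 + 192x + 108. Since g(x) = h(x + 8) where h(x) = x^3 - 404, and h is irreducible over Q (because 404 is not a perfect cube, so h has no rational root, and a monic cubic with no rational root is irreducible), g is also irreducible (irreducibility is preserved under the substitution x → x + 8). Hence m_α(x) = x^3 + 24x^2 + 192x + 108.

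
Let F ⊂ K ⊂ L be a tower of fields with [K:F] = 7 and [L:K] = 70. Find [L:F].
[L:F] = 490

The tower law says that for any tower of field extensions F ⊂ K ⊂ L with finite degrees, [L:F] = [L:K] · [K:F]. Here this gives [L:F] = 70 · 7 = 490.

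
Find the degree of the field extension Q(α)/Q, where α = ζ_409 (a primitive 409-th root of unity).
[Q(α):Q] = 408

The minimal polynomial of ζ_409 over Q is the 409-th cyclotomic polynomial Φ_409(x), which is irreducible over Q and has degree φ(409) = 408. Hence [Q(α):Q] = φ(409) = 408.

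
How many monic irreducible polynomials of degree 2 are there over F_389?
There are 75466 monic irreducible polynomials of degree 2 over F_389

Each element of F_{389^2} that lies in no proper subfield is a root of exactly one monic irreducible of degree 2 over F_389, and each such polynomial has 2 distinct roots in F_{389^2}. By Möbius inversion the count is N_389(2) = (1/2) Σ_{d|2} μ(2/d) · 389^d = (1/2)(μ(2)·389^1 + μ(1)·389^2) = 150932/2 = 75466.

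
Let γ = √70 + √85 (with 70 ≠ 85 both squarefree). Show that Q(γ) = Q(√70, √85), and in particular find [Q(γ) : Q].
[Q(γ) : Q] = 4 (equivalently, Q(γ) = Q(√70, √85))

Obviously Q(γ) ⊆ Q(√70, √85), and [Q(√70, √85):Q] = 4 (since 70, 85 are distinct squarefree integers > 1 with 5950 not a perfect square). To show equality we compute the minimal polynomial of γ. From γ = √70 + √85: γ^2 = 70 + 2√(5950) + 85 = 155 + 2√(5950), so γ^2 - 155 = 2√(5950); squaring, (γ^2 - 155)^2 = 4·5950, i.e. γ^4 - 310γ^2 + 24025 - 23800 = 0, i.e. γ^4 - 310γ^2 + 225 = 0. So γ is a root of x^4 - 310x^2 + 225. This polynomial is irreducible over Q: it has no rational root (each ±√70 ± √85 is irrational), and any factorization into two quadratics over Q would force √(5950) ∈ Q (pairing opposite roots) or √70, √85 ∈ Q (other pairings), all impossible. Hence [Q(γ):Q] = 4 = [Q(√70, √85):Q], so Q(γ) = Q(√70, √85).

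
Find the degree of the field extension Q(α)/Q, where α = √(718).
[Q(α):Q] = 2

[Q(α):Q] equals the degree of the minimal polynomial of α. Here α^2 = 718 and x^2 - 718 is irreducible (d = 718 is squarefree, ≠ 1, hence not a square), so deg(m_α) = 2. Thus [Q(α):Q] = 2.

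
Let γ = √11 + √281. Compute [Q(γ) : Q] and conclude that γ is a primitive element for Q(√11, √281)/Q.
[Q(γ) : Q] = 4 (equivalently, Q(γ) = Q(√11, √281))

Obviously Q(γ) ⊆ Q(√11, √281), and [Q(√11, √281):Q] = 4 (since 11, 281 are distinct squarefree integers > 1 with 3091 not a perfect square). To show equality we compute the minimal polynomial of γ. From γ = √11 + √281: γ^2 = 11 + 2√(3091) + 281 = 292 + 2√(3091), so γ^2 - 292 = 2√(3091); squaring, (γ^2 - 292)^2 = 4·3091, i.e. γ^4 - 584γ^2 + 85264 - 12364 = 0, i.e. γ^4 - 584γ^2 + 72900 = 0. So γ is a root of x^4 - 584x^2 + 72900. This polynomial is irreducible over Q: it has no rational root (each ±√11 ± √281 is irrational), and any factorization into two quadratics over Q would force √(3091) ∈ Q (pairing opposite roots) or √11, √281 ∈ Q (other pairings), all impossible. Hence [Q(γ):Q] = 4 = [Q(√11, √281):Q], so Q(γ) = Q(√11, √281).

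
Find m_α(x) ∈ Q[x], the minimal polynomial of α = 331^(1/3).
m_α(x) = x^3 - 331

α satisfies α^3 = 331, so x^3 - 331 annihilates α. By the rational root test, a rational root p/q (in lowest terms) of x^3 - 331 would satisfy p^3 = 331 q^3, forcing q = 1 and p^3 = 331; but 331 is not a perfect cube, contradiction. A monic cubic over Q with no rational root is irreducible (any nontrivial factorization would include a linear factor). Hence x^3 - 331 is the minimal polynomial of α, and in particular [Q(α):Q] = 3.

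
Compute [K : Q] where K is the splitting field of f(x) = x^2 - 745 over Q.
[K : Q] = 2

f(x) = x^2 - 745 factors as (x - √745)(x + √745). The splitting field is K = Q(√745). Since 745 is squarefree and > 1, it is not a perfect square, so x^2 - 745 is irreducible over Q and [Q(√745) : Q] = 2. Hence [K : Q] = 2.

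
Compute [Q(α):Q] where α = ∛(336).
[Q(α):Q] = 3

The minimal polynomial of α is x^3 - 336, irreducible over Q since 336 is not a perfect cube (so x^3 - 336 has no rational root). Hence [Q(α):Q] = deg(m_α) = 3.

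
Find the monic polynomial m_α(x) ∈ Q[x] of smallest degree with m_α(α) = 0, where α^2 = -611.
m_α(x) = x^2 + 611

α satisfies α^2 + 611 = 0, so x^2 + 611 annihilates α. Since d = -611 is squarefree and ≠ 1, it is not a perfect square in Q, so x^2 + 611 has no rational root and is therefore irreducible over Q (a degree-2 polynomial over a field is irreducible iff it has no root). Hence m_α(x) = x^2 + 611.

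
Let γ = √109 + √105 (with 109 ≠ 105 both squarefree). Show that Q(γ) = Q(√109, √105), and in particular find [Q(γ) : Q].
[Q(γ) : Q] = 4 (equivalently, Q(γ) = Q(√109, √105))

Obviously Q(γ) ⊆ Q(√109, √105), and [Q(√109, √105):Q] = 4 (since 109, 105 are distinct squarefree integers > 1 with 11445 not a perfect square). To show equality we compute the minimal polynomial of γ. From γ = √109 + √105: γ^2 = 109 + 2√(11445) + 105 = 214 + 2√(11445), so γ^2 - 214 = 2√(11445); squaring, (γ^2 - 214)^2 = 4·11445, i.e. γ^4 - 428γ^2 + 45796 - 45780 = 0, i.e. γ^4 - 428γ^2 + 16 = 0. So γ is a root of x^4 - 428x^2 + 16. This polynomial is irreducible over Q: it has no rational root (each ±√109 ± √105 is irrational), and any factorization into two quadratics over Q would force √(11445) ∈ Q (pairing opposite roots) or √109, √105 ∈ Q (other pairings), all impossible. Hence [Q(γ):Q] = 4 = [Q(√109, √105):Q], so Q(γ) = Q(√109, √105).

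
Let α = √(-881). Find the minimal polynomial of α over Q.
m_α(x) = x^2 + 881

α satisfies α^2 + 881 = 0, so x^2 + 881 annihilates α. Since d = -881 is squarefree and ≠ 1, it is not a perfect square in Q, so x^2 + 881 has no rational root and is therefore irreducible over Q (a degree-2 polynomial over a field is irreducible iff it has no root). Hence m_α(x) = x^2 + 881.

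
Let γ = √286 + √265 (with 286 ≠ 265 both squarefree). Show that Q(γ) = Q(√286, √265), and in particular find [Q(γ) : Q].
[Q(γ) : Q] = 4 (equivalently, Q(γ) = Q(√286, √265))

Obviously Q(γ) ⊆ Q(√286, √265), and [Q(√286, √265):Q] = 4 (since 286, 265 are distinct squarefree integers > 1 with 75790 not a perfect square). To show equality we compute the minimal polynomial of γ. From γ = √286 + √265: γ^2 = 286 + 2√(75790) + 265 = 551 + 2√(75790), so γ^2 - 551 = 2√(75790); squaring, (γ^2 - 551)^2 = 4·75790, i.e. γ^4 - 1102γ^2 + 303601 - 303160 = 0, i.e. γ^4 - 1102γ^2 + 441 = 0. So γ is a root of x^4 - 1102x^2 + 441. This polynomial is irreducible over Q: it has no rational root (each ±√286 ± √265 is irrational), and any factorization into two quadratics over Q would force √(75790) ∈ Q (pairing opposite roots) or √286, √265 ∈ Q (other pairings), all impossible. Hence [Q(γ):Q] = 4 = [Q(√286, √265):Q], so Q(γ) = Q(√286, √265).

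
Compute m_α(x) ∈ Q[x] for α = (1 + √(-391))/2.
m_α(x) = x^2 - x + 98

From 2α - 1 = √(-391), squaring gives (2α - 1)^2 = -391, i.e. 4α^2 - 4α + 1 = -391, so α^2 - α + (1 + 391)/4 = 0. Since -391 ≡ 1 (mod 4), (1 + 391)/4 = 98 ∈ Z. The polynomial x^2 - x + 98 has discriminant 1 - 4·(98) = -391, which is not a perfect square in Q (d = -391 is squarefree and ≠ 1), so x^2 - x + 98 is irreducible over Q. It is the minimal polynomial of α.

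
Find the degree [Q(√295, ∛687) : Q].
[Q(√295, ∛687) : Q] = 6

Let L = Q(√295, ∛687). Since Q(√295) ⊂ L and [Q(√295):Q] = 2, the tower law gives 2 | [L:Q]. Likewise Q(∛687) ⊂ L with [Q(∛687):Q] = 3 (because 687 is not a perfect cube), so 3 | [L:Q]. As gcd(2,3) = 1, [L:Q] is divisible by 6. Conversely L is generated over Q by √295 and ∛687, so [L:Q] ≤ 2·3 = 6. Therefore [Q(√295, ∛687) : Q] = 6.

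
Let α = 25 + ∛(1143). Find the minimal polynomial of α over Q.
m_α(x) = x^3 - 75x^2 + 1875x - 16768

Set β = α - 25 = ∛(1143), so β^3 = 1143. Then (α - 25)^3 - 1143 = 0, i.e. α is a root of g(x) = (x - 25)^3 - 1143 = x^3 - 75x^2 + 1875x - 16768. Since g(x) = h(x - 25) where h(x) = x^3 - 1143, and h is irreducible over Q (because 1143 is not a perfect cube, so h has no rational root, and a monic cubic with no rational root is irreducible), g is also irreducible (irreducibility is preserved under the substitution x → x - 25). Hence m_α(x) = x^3 - 75x^2 + 1875x - 16768.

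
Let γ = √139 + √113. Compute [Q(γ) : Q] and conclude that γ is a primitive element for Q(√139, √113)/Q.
[Q(γ) : Q] = 4 (equivalently, Q(γ) = Q(√139, √113))

Obviously Q(γ) ⊆ Q(√139, √113), and [Q(√139, √113):Q] = 4 (since 139, 113 are distinct squarefree integers > 1 with 15707 not a perfect square). To show equality we compute the minimal polynomial of γ. From γ = √139 + √113: γ^2 = 139 + 2√(15707) + 113 = 252 + 2√(15707), so γ^2 - 252 = 2√(15707); squaring, (γ^2 - 252)^2 = 4·15707, i.e. γ^4 - 504γ^2 + 63504 - 62828 = 0, i.e. γ^4 - 504γ^2 + 676 = 0. So γ is a root of x^4 - 504x^2 + 676. This polynomial is irreducible over Q: it has no rational root (each ±√139 ± √113 is irrational), and any factorization into two quadratics over Q would force √(15707) ∈ Q (pairing opposite roots) or √139, √113 ∈ Q (other pairings), all impossible. Hence [Q(γ):Q] = 4 = [Q(√139, √113):Q], so Q(γ) = Q(√139, √113).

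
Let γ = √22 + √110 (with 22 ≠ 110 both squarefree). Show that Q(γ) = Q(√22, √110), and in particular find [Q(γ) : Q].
[Q(γ) : Q] = 4 (equivalently, Q(γ) = Q(√22, √110))

Obviously Q(γ) ⊆ Q(√22, √110), and [Q(√22, √110):Q] = 4 (since 22, 110 are distinct squarefree integers > 1 with 2420 not a perfect square). To show equality we compute the minimal polynomial of γ. From γ = √22 + √110: γ^2 = 22 + 2√(2420) + 110 = 132 + 2√(2420), so γ^2 - 132 = 2√(2420); squaring, (γ^2 - 132)^2 = 4·2420, i.e. γ^4 - 264γ^2 + 17424 - 9680 = 0, i.e. γ^4 - 264γ^2 + 7744 = 0. So γ is a root of x^4 - 264x^2 + 7744. This polynomial is irreducible over Q: it has no rational root (each ±√22 ± √110 is irrational), and any factorization into two quadratics over Q would force √(2420) ∈ Q (pairing opposite roots) or √22, √110 ∈ Q (other pairings), all impossible. Hence [Q(γ):Q] = 4 = [Q(√22, √110):Q], so Q(γ) = Q(√22, √110).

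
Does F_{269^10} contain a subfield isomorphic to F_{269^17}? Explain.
No: F_{269^17} is not a subfield of F_{269^10}

F_{p^m} embeds in F_{p^n} iff m | n. Here 17 ∤ 10 (since 10 = 0·17 + 10 with remainder 10 ≠ 0), so F_{269^17} is not a subfield of F_{269^10}. Equivalently: if it were, the tower law would give 17 = [F_{269^17}:F_269] dividing [F_{269^10}:F_269] = 10, contradiction.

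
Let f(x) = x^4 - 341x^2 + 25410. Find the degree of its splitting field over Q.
[K : Q] = 4

Solving the quadratic in x^2: x^2 = (341 ± √(341^2 - 4·25410))/2 = (341 ± √14641)/2 = (341 ± 121)/2, giving x^2 = 231 or x^2 = 110. So f(x) = (x^2 - 231)(x^2 - 110) and the roots of f are ±√231, ±√110. Hence the splitting field is K = Q(√231, √110). Since 231 and 110 are distinct squarefree integers > 1, their product 25410 is not a perfect square, so √110 ∉ Q(√231). By the tower law [K:Q] = [Q(√231,√110):Q(√231)] · [Q(√231):Q] = 2 · 2 = 4.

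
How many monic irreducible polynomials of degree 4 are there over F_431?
There are 8626740840 monic irreducible polynomials of degree 4 over F_431

Each element of F_{431^4} that lies in no proper subfield is a root of exactly one monic irreducible of degree 4 over F_431, and each such polynomial has 4 distinct roots in F_{431^4}. By Möbius inversion the count is N_431(4) = (1/4) Σ_{d|4} μ(4/d) · 431^d = (1/4)(μ(4)·431^1 + μ(2)·431^2 + μ(1)·431^4) = 34506963360/4 = 8626740840.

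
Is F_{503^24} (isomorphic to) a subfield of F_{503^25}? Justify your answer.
No: F_{503^24} is not a subfield of F_{503^25}

F_{p^m} embeds in F_{p^n} iff m | n. Here 24 ∤ 25 (since 25 = 1·24 + 1 with remainder 1 ≠ 0), so F_{503^24} is not a subfield of F_{503^25}. Equivalently: if it were, the tower law would give 24 = [F_{503^24}:F_503] dividing [F_{503^25}:F_503] = 25, contradiction.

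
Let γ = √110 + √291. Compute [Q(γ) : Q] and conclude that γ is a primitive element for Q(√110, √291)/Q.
[Q(γ) : Q] = 4 (equivalently, Q(γ) = Q(√110, √291))

Obviously Q(γ) ⊆ Q(√110, √291), and [Q(√110, √291):Q] = 4 (since 110, 291 are distinct squarefree integers > 1 with 32010 not a perfect square). To show equality we compute the minimal polynomial of γ. From γ = √110 + √291: γ^2 = 110 + 2√(32010) + 291 = 401 + 2√(32010), so γ^2 - 401 = 2√(32010); squaring, (γ^2 - 401)^2 = 4·32010, i.e. γ^4 - 802γ^2 + 160801 - 128040 = 0, i.e. γ^4 - 802γ^2 + 32761 = 0. So γ is a root of x^4 - 802x^2 + 32761. This polynomial is irreducible over Q: it has no rational root (each ±√110 ± √291 is irrational), and any factorization into two quadratics over Q would force √(32010) ∈ Q (pairing opposite roots) or √110, √291 ∈ Q (other pairings), all impossible. Hence [Q(γ):Q] = 4 = [Q(√110, √291):Q], so Q(γ) = Q(√110, √291).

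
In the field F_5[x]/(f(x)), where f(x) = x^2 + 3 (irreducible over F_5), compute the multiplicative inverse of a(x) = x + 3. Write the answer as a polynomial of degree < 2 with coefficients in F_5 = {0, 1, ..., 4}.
a(x)^(-1) ≡ 2x + 4 (mod f(x))

Since f is irreducible over F_5, F_5[x]/(f) is a field and a(x) ≠ 0 has an inverse. Apply the extended Euclidean algorithm to f(x) and a(x) in F_5[x]: f(x) = (x + 2)·a(x) + (2). The last nonzero remainder is the constant 2 = gcd(f, a) in F_5. Back-substituting through the division chain expresses 2 = s(x)·a(x) + t(x)·f(x) with s(x) ≡ 4x + 3 (mod f), so (4x + 3)·a(x) ≡ 2 (mod f). Multiplying by 2^(-1) ≡ 3 in F_5 gives a(x)^(-1) ≡ 3·(4x + 3) ≡ 2x + 4 (mod f). Check: (x + 3)·(2x + 4) = 2x^2 + 2 ≡ 1 (mod x^2 + 3).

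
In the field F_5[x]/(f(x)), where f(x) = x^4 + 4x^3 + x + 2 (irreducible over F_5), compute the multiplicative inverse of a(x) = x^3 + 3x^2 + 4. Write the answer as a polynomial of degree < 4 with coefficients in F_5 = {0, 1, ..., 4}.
a(x)^(-1) ≡ 3x^3 + 2x + 1 (mod f(x))

Since f is irreducible over F_5, F_5[x]/(f) is a field and a(x) ≠ 0 has an inverse. Apply the extended Euclidean algorithm to f(x) and a(x) in F_5[x]: f(x) = (x + 1)·a(x) + (2x^2 + 2x + 3);  a(x) = (3x + 1)·(2x^2 + 2x + 3) + (4x + 1);  (2x^2 + 2x + 3) = (3x + 1)·(4x + 1) + (2). The last nonzero remainder is the constant 2 = gcd(f, a) in F_5. Back-substituting through the division chain expresses 2 = s(x)·a(x) + t(x)·f(x) with s(x) ≡ x^3 + 4x + 2 (mod f), so (x^3 + 4x + 2)·a(x) ≡ 2 (mod f). Multiplying by 2^(-1) ≡ 3 in F_5 gives a(x)^(-1) ≡ 3·(x^3 + 4x + 2) ≡ 3x^3 + 2x + 1 (mod f). Check: (x^3 + 3x^2 + 4)·(3x^3 + 2x + 1) = 3x^6 + 4x^5 + 2x^4 + 4x^3 + 3x^2 + 3x + 4 ≡ 1 (mod x^4 + 4x^3 + x + 2).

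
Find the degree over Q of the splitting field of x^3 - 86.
[K : Q] = 6

The roots of x^3 - 86 are ∛86, ω∛86, ω^2∛86 where ω = e^(2πi/3) is a primitive cube root of unity, so K = Q(∛86, ω). Now [Q(∛86):Q] = 3 (since 86 is not a perfect cube, x^3 - 86 is irreducible) and [Q(ω):Q] = 2. Both 2 and 3 divide [K:Q], and [K:Q] ≤ 3·2 = 6, so [K:Q] = 6. (Equivalently: Q(∛86) ⊂ R but ω ∉ R, so [K : Q(∛86)] = 2.)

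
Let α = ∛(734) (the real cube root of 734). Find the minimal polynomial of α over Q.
m_α(x) = x^3 - 734

α satisfies α^3 = 734, so x^3 - 734 annihilates α. By the rational root test, a rational root p/q (in lowest terms) of x^3 - 734 would satisfy p^3 = 734 q^3, forcing q = 1 and p^3 = 734; but 734 is not a perfect cube, contradiction. A monic cubic over Q with no rational root is irreducible (any nontrivial factorization would include a linear factor). Hence x^3 - 734 is the minimal polynomial of α, and in particular [Q(α):Q] = 3.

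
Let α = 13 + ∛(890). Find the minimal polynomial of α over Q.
m_α(x) = x^3 - 39x^2 + 507x - 3087

Set β = α - 13 = ∛(890), so β^3 = 890. Then (α - 13)^3 - 890 = 0, i.e. α is a root of g(x) = (x - 13)^3 - 890 = x^3 - 39x^2 + 507x - 3087. Since g(x) = h(x - 13) where h(x) = x^3 - 890, and h is irreducible over Q (because 890 is not a perfect cube, so h has no rational root, and a monic cubic with no rational root is irreducible), g is also irreducible (irreducibility is preserved under the substitution x → x - 13). Hence m_α(x) = x^3 - 39x^2 + 507x - 3087.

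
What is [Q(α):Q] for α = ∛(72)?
[Q(α):Q] = 3

The minimal polynomial of α is x^3 - 72, irreducible over Q since 72 is not a perfect cube (so x^3 - 72 has no rational root). Hence [Q(α):Q] = deg(m_α) = 3.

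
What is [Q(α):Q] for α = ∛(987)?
[Q(α):Q] = 3

The minimal polynomial of α is x^3 - 987, irreducible over Q since 987 is not a perfect cube (so x^3 - 987 has no rational root). Hence [Q(α):Q] = deg(m_α) = 3.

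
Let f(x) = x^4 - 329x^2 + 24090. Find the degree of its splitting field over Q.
[K : Q] = 4

Solving the quadratic in x^2: x^2 = (329 ± √(329^2 - 4·24090))/2 = (329 ± √11881)/2 = (329 ± 109)/2, giving x^2 = 110 or x^2 = 219. So f(x) = (x^2 - 110)(x^2 - 219) and the roots of f are ±√110, ±√219. Hence the splitting field is K = Q(√110, √219). Since 110 and 219 are distinct squarefree integers > 1, their product 24090 is not a perfect square, so √219 ∉ Q(√110). By the tower law [K:Q] = [Q(√110,√219):Q(√110)] · [Q(√110):Q] = 2 · 2 = 4.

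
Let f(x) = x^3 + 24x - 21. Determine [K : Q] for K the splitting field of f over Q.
[K : Q] = 6

By the rational root test, any rational root of the monic integer polynomial f(x) = x^3 + 24x - 21 must be an integer dividing the constant term -21, i.e. one of ±{1, 3, 7, 21}. Evaluating: f(1) = 4, f(-1) = -46, f(3) = 78, f(-3) = -120, f(7) = 490, f(-7) = -532, f(21) = 9744, f(-21) = -9786; none is 0, so f has no rational root and is therefore irreducible over Q (a cubic with no linear factor over a field is irreducible). For an irreducible cubic, the Galois group is A_3 or S_3 according as the discriminant disc(f) = -4a^3 - 27b^2 = -4·(24)^3 - 27·(-21)^2 = -67203 is or is not a square in Q. Here disc(f) = -67203 is not a perfect square in Q, so the Galois group of f over Q is not contained in A_3 and must be all of S_3. The splitting field has degree |S_3| = 6 over Q, so [K : Q] = 6.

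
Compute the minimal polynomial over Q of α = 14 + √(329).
m_α(x) = x^2 - 28x - 133

From α - 14 = √(329), squaring gives (α - 14)^2 = 329, i.e. α^2 - 28α + 196 = 329, so α^2 - 28α - 133 = 0. The discriminant of x^2 - 28x - 133 is (-28)^2 - 4·(-133) = 784 + 532 = 1316, and 4·(329) is not a perfect square in Q since 329 is squarefree and ≠ 1. Hence x^2 - 28x - 133 is irreducible over Q and is the minimal polynomial of α.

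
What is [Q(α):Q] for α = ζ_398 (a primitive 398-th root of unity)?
[Q(α):Q] = 198

The minimal polynomial of ζ_398 over Q is the 398-th cyclotomic polynomial Φ_398(x), which is irreducible over Q and has degree φ(398) = 198. Hence [Q(α):Q] = φ(398) = 198.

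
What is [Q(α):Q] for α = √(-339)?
[Q(α):Q] = 2

[Q(α):Q] equals the degree of the minimal polynomial of α. Here α^2 = -339 and x^2 + 339 is irreducible (d = -339 is squarefree, ≠ 1, hence not a square), so deg(m_α) = 2. Thus [Q(α):Q] = 2.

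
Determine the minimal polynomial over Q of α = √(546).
m_α(x) = x^2 - 546

α satisfies α^2 - 546 = 0, so x^2 - 546 annihilates α. Since d = 546 is squarefree and ≠ 1, it is not a perfect square in Q, so x^2 - 546 has no rational root and is therefore irreducible over Q (a degree-2 polynomial over a field is irreducible iff it has no root). Hence m_α(x) = x^2 - 546.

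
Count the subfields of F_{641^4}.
F_{641^4} has 3 subfields

The subfields of F_{p^n} are exactly the fields F_{p^d} for d | n (each is the fixed field of the unique index-d subgroup of Gal(F_{p^n}/F_p) ≅ Z/nZ). The divisors of n = 4 are {1, 2, 4}, giving 3 subfields: F_{641^1}, F_{641^2}, F_{641^4}.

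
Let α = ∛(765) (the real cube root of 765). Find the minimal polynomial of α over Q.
m_α(x) = x^3 - 765

α satisfies α^3 = 765, so x^3 - 765 annihilates α. By the rational root test, a rational root p/q (in lowest terms) of x^3 - 765 would satisfy p^3 = 765 q^3, forcing q = 1 and p^3 = 765; but 765 is not a perfect cube, contradiction. A monic cubic over Q with no rational root is irreducible (any nontrivial factorization would include a linear factor). Hence x^3 - 765 is the minimal polynomial of α, and in particular [Q(α):Q] = 3.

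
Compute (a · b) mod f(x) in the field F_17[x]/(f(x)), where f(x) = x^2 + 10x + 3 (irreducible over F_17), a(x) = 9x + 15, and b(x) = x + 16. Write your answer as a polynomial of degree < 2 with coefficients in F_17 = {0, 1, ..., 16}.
a · b ≡ x + 9 (mod f(x))

Multiply in F_17[x]: a(x)·b(x) = (9x + 15)·(x + 16) = 9x^2 + 6x + 2. This has degree ≥ 2, so divide by f(x) over F_17: 9x^2 + 6x + 2 = (9)·(x^2 + 10x + 3) + (x + 9). Hence a·b ≡ x + 9 (mod f). (F_17[x]/(f) is a field with 17^2 = 289 elements since f is irreducible of degree 2.)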